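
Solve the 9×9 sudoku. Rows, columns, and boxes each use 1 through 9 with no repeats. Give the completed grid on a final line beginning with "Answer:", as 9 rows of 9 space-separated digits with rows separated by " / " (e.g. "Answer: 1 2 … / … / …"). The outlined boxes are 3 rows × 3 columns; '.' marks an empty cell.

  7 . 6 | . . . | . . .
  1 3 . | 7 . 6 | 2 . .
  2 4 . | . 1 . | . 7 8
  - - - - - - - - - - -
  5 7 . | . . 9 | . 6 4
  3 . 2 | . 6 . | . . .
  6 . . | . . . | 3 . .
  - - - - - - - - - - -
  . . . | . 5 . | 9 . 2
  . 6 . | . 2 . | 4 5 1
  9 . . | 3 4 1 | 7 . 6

Step 1. [r8c1∈{8}] r8c1's peers cover all but 8, so r8c1=8.
Step 2. [r6c3∈{1,4,8,9}] 4 has one home in box 4: r6c3 ⇒ r6c3=4.
Step 3. [r4c4∈{1,2,8}] in row 4, 2 fits only at r4c4. So r4c4=2.
Step 4. [r1c9∈{3,5,9}] across col 9, 3 lands solely at r1c9 ⇒ r1c9=3.
Step 5. [r6c5∈{7,8}] in col 5, 7 fits only at r6c5. So r6c5=7.
Step 6. [r1c6∈{2,4,5,8}] row 1 places 2 nowhere but r1c6. So r1c6=2.
Step 7. [r1c4∈{4,5,8,9}] r1c4 is the only open cell in box 2 admitting 4 ⇒ r1c4=4.
Step 8. [r6c8∈{1,2,8,9}] row 6 places 2 nowhere but r6c8 ⇒ r6c8=2.
Step 9. [r7c2∈{1}] r7c2's peers cover all but 1. So r7c2=1.
Step 10. [r9c3∈{5}] nothing but 5 survives at r9c3 ⇒ r9c3=5.
Step 11. [r2c9∈{5,9}] 5 has one home in row 2: r2c9, so r2c9=5.
Step 12. [r5c7∈{1,5,8}] in col 7, 5 fits only at r5c7, so r5c7=5.
Step 13. [r4c7∈{1,8}] in col 7, 8 fits only at r4c7, so r4c7=8.
Step 14. [r5c8∈{1,9}] box 6 places 1 nowhere but r5c8. So r5c8=1.
Step 15. [r5c4∈{8}] r5c4 has the single candidate 8 ⇒ r5c4=8.
Step 16. [r1c8∈{9}] r1c8 is down to just 9. So r1c8=9.
Step 17. [r2c3∈{8,9}] across col 3, 8 lands solely at r2c3, so r2c3=8.
Step 18. [r7c6∈{7,8}] r7c6 is the only open cell in col 6 admitting 8 ⇒ r7c6=8.
Step 19. [r6c9∈{9}] r6c9 has the single candidate 9, so r6c9=9.
Step 20. [r6c6∈{5}] r6c6 is down to just 5, so r6c6=5.
Step 21. [r8c3∈{3,7}] in row 8, 3 fits only at r8c3, so r8c3=3.
Step 22. [r3c3∈{9}] r3c3 is down to just 9. So r3c3=9.
Step 23. [r5c2∈{9}] only 9 remains possible at r5c2, so r5c2=9.
Step 24. [r1c2∈{5}] nothing but 5 survives at r1c2. So r1c2=5.
Step 25. [r1c5∈{8}] nothing but 8 survives at r1c5. So r1c5=8.
Step 26. [r6c2∈{8}] r6c2 is down to just 8, so r6c2=8.
Step 27. [r8c4∈{9}] nothing but 9 survives at r8c4 ⇒ r8c4=9.
Step 28. [r5c6∈{4}] r5c6 is down to just 4 ⇒ r5c6=4.
Step 29. [r5c9∈{7}] nothing but 7 survives at r5c9 ⇒ r5c9=7.
Step 30. [r6c4∈{1}] nothing but 1 survives at r6c4. So r6c4=1.
Step 31. [r1c7∈{1}] r1c7 has the single candidate 1. So r1c7=1.
Step 32. [r7c3∈{7}] r7c3 is down to just 7 ⇒ r7c3=7.
Step 33. [r3c7∈{6}] nothing but 6 survives at r3c7 ⇒ r3c7=6.
Step 34. [r7c1∈{4}] r7c1 has the single candidate 4. So r7c1=4.
Step 35. [r4c5∈{3}] r4c5 is down to just 3 ⇒ r4c5=3.
Step 36. [r2c5∈{9}] r2c5's peers cover all but 9 ⇒ r2c5=9.
Step 37. [r9c8∈{8}] r9c8 has the single candidate 8, so r9c8=8.
Step 38. [r7c8∈{3}] only 3 remains possible at r7c8, so r7c8=3.
Step 39. [r3c4∈{5}] r3c4's peers cover all but 5, so r3c4=5.
Step 40. [r3c6∈{3}] r3c6 is down to just 3, so r3c6=3.
Step 41. [r4c3∈{1}] r4c3 is down to just 1 ⇒ r4c3=1.
Step 42. [r2c8∈{4}] r2c8's peers cover all but 4 ⇒ r2c8=4.
Step 43. [r7c4∈{6}] r7c4 has the single candidate 6 ⇒ r7c4=6.
Step 44. [r8c6∈{7}] nothing but 7 survives at r8c6. So r8c6=7.
Step 45. [r9c2∈{2}] only 2 remains possible at r9c2 ⇒ r9c2=2.

Answer: 7 5 6 4 8 2 1 9 3 / 1 3 8 7 9 6 2 4 5 / 2 4 9 5 1 3 6 7 8 / 5 7 1 2 3 9 8 6 4 / 3 9 2 8 6 4 5 1 7 / 6 8 4 1 7 5 3 2 9 / 4 1 7 6 5 8 9 3 2 / 8 6 3 9 2 7 4 5 1 / 9 2 5 3 4 1 7 8 6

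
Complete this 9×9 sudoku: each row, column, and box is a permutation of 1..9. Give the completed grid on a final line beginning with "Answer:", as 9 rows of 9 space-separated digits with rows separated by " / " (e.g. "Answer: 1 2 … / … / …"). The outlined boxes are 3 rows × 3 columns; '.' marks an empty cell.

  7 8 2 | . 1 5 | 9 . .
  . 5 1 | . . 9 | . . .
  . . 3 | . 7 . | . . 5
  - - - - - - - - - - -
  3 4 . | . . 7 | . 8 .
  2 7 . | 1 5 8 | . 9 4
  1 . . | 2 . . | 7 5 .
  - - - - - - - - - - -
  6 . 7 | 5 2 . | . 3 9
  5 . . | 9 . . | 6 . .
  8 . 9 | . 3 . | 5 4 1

Step 1. [r4c4∈{6}] r4c4 is down to just 6. So r4c4=6.
Step 2. [r1c4∈{3,4}] row 1 places 4 nowhere but r1c4. So r1c4=4.
Step 3. [r6c9∈{3,6}] across box 6, 6 lands solely at r6c9 ⇒ r6c9=6.
Step 4. [r7c6∈{1,4}] in row 7, 4 fits only at r7c6. So r7c6=4.
Step 5. [r2c4∈{3,8}] in col 4, 3 fits only at r2c4 ⇒ r2c4=3.
Step 6. [r3c8∈{1,2,6}] 1 has one home in col 8: r3c8, so r3c8=1.
Step 7. [r2c5∈{6,8}] 6 has one home in col 5: r2c5. So r2c5=6.
Step 8. [r7c7∈{8}] r7c7 has the single candidate 8 ⇒ r7c7=8.
Step 9. [r4c9∈{2}] r4c9 is down to just 2 ⇒ r4c9=2.
Step 10. [r8c8∈{2,7}] box 9 places 2 nowhere but r8c8. So r8c8=2.
Step 11. [r3c1∈{4,9}] r3c1 is the only open cell in col 1 admitting 9. So r3c1=9.
Step 12. [r3c7∈{2,4}] r3c7 is the only open cell in row 3 admitting 4. So r3c7=4.
Step 13. [r2c8∈{7}] only 7 remains possible at r2c8. So r2c8=7.
Step 14. [r8c2∈{1,3}] in row 8, 3 fits only at r8c2 ⇒ r8c2=3.
Step 15. [r6c2∈{9}] nothing but 9 survives at r6c2 ⇒ r6c2=9.
Step 16. [r9c6∈{6}] only 6 remains possible at r9c6. So r9c6=6.
Step 17. [r3c6∈{2}] nothing but 2 survives at r3c6. So r3c6=2.
Step 18. [r5c7∈{3}] r5c7 is down to just 3, so r5c7=3.
Step 19. [r6c3∈{8}] nothing but 8 survives at r6c3. So r6c3=8.
Step 20. [r3c2∈{6}] r3c2 is down to just 6. So r3c2=6.
Step 21. [r9c4∈{7}] nothing but 7 survives at r9c4. So r9c4=7.
Step 22. [r8c9∈{7}] r8c9's peers cover all but 7 ⇒ r8c9=7.
Step 23. [r8c3∈{4}] r8c3 is down to just 4 ⇒ r8c3=4.
Step 24. [r2c9∈{8}] only 8 remains possible at r2c9 ⇒ r2c9=8.
Step 25. [r5c3∈{6}] r5c3's peers cover all but 6. So r5c3=6.
Step 26. [r2c7∈{2}] r2c7 is down to just 2, so r2c7=2.
Step 27. [r6c6∈{3}] r6c6's peers cover all but 3, so r6c6=3.
Step 28. [r1c9∈{3}] r1c9's peers cover all but 3 ⇒ r1c9=3.
Step 29. [r6c5∈{4}] r6c5's peers cover all but 4, so r6c5=4.
Step 30. [r1c8∈{6}] only 6 remains possible at r1c8 ⇒ r1c8=6.
Step 31. [r3c4∈{8}] nothing but 8 survives at r3c4. So r3c4=8.
Step 32. [r2c1∈{4}] nothing but 4 survives at r2c1. So r2c1=4.
Step 33. [r9c2∈{2}] r9c2 is down to just 2 ⇒ r9c2=2.
Step 34. [r4c5∈{9}] only 9 remains possible at r4c5, so r4c5=9.
Step 35. [r8c5∈{8}] only 8 remains possible at r8c5, so r8c5=8.
Step 36. [r4c3∈{5}] r4c3 is down to just 5. So r4c3=5.
Step 37. [r7c2∈{1}] r7c2 is down to just 1, so r7c2=1.
Step 38. [r8c6∈{1}] only 1 remains possible at r8c6, so r8c6=1.
Step 39. [r4c7∈{1}] r4c7's peers cover all but 1. So r4c7=1.

Answer: 7 8 2 4 1 5 9 6 3 / 4 5 1 3 6 9 2 7 8 / 9 6 3 8 7 2 4 1 5 / 3 4 5 6 9 7 1 8 2 / 2 7 6 1 5 8 3 9 4 / 1 9 8 2 4 3 7 5 6 / 6 1 7 5 2 4 8 3 9 / 5 3 4 9 8 1 6 2 7 / 8 2 9 7 3 6 5 4 1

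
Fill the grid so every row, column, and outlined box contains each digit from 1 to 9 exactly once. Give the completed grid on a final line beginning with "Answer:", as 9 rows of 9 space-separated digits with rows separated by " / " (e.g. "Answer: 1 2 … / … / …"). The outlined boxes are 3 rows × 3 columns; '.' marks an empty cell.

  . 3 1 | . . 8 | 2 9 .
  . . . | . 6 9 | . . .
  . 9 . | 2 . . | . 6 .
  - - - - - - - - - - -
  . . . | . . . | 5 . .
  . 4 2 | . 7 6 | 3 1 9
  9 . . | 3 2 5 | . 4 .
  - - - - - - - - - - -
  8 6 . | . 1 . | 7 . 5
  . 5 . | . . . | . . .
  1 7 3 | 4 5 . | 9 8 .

Step 1. [r2c8∈{3,5,7}] 5 has one home in col 8: r2c8 ⇒ r2c8=5.
Step 2. [r2c9∈{1,3,4,7,8}] r2c9 is the only open cell in row 2 admitting 3, so r2c9=3.
Step 3. [r8c4∈{6,7,8,9}] across col 4, 6 lands solely at r8c4. So r8c4=6.
Step 4. [r3c3∈{4,5,7,8}] across col 3, 5 lands solely at r3c3. So r3c3=5.
Step 5. [r4c8∈{2,7}] across col 8, 7 lands solely at r4c8. So r4c8=7.
Step 6. [r8c1∈{2,4}] 2 has one home in box 7: r8c1 ⇒ r8c1=2.
Step 7. [r1c5∈{4}] nothing but 4 survives at r1c5. So r1c5=4.
Step 8. [r6c7∈{6,8}] col 7 places 6 nowhere but r6c7, so r6c7=6.
Step 9. [r6c9∈{8}] r6c9's peers cover all but 8, so r6c9=8.
Step 10. [r7c3∈{4,9}] in row 7, 4 fits only at r7c3 ⇒ r7c3=4.
Step 11. [r8c8∈{3}] only 3 remains possible at r8c8. So r8c8=3.
Step 12. [r3c7∈{1,4,8}] across row 3, 8 lands solely at r3c7 ⇒ r3c7=8.
Step 13. [r1c9∈{7}] r1c9 is down to just 7, so r1c9=7.
Step 14. [r2c4∈{1,7}] 7 has one home in col 4: r2c4 ⇒ r2c4=7.
Step 15. [r4c4∈{1,8,9}] across col 4, 1 lands solely at r4c4, so r4c4=1.
Step 16. [r2c7∈{1,4}] in row 2, 1 fits only at r2c7. So r2c7=1.
Step 17. [r4c2∈{8}] r4c2's peers cover all but 8, so r4c2=8.
Step 18. [r9c6∈{2}] nothing but 2 survives at r9c6. So r9c6=2.
Step 19. [r3c9∈{4}] r3c9 has the single candidate 4, so r3c9=4.
Step 20. [r7c6∈{3}] r7c6 is down to just 3, so r7c6=3.
Step 21. [r4c1∈{3,6}] r4c1 is the only open cell in row 4 admitting 3, so r4c1=3.
Step 22. [r8c5∈{8,9}] 8 has one home in row 8: r8c5. So r8c5=8.
Step 23. [r4c9∈{2}] r4c9 is down to just 2, so r4c9=2.
Step 24. [r5c1∈{5}] r5c1 has the single candidate 5 ⇒ r5c1=5.
Step 25. [r9c9∈{6}] only 6 remains possible at r9c9 ⇒ r9c9=6.
Step 26. [r8c9∈{1}] nothing but 1 survives at r8c9. So r8c9=1.
Step 27. [r4c3∈{6}] r4c3 is down to just 6. So r4c3=6.
Step 28. [r7c8∈{2}] r7c8 is down to just 2. So r7c8=2.
Step 29. [r4c5∈{9}] only 9 remains possible at r4c5. So r4c5=9.
Step 30. [r8c7∈{4}] only 4 remains possible at r8c7 ⇒ r8c7=4.
Step 31. [r2c3∈{8}] r2c3 has the single candidate 8 ⇒ r2c3=8.
Step 32. [r8c3∈{9}] only 9 remains possible at r8c3. So r8c3=9.
Step 33. [r7c4∈{9}] r7c4's peers cover all but 9, so r7c4=9.
Step 34. [r1c1∈{6}] nothing but 6 survives at r1c1, so r1c1=6.
Step 35. [r3c1∈{7}] r3c1 is down to just 7, so r3c1=7.
Step 36. [r4c6∈{4}] r4c6 has the single candidate 4. So r4c6=4.
Step 37. [r6c3∈{7}] r6c3's peers cover all but 7. So r6c3=7.
Step 38. [r8c6∈{7}] only 7 remains possible at r8c6. So r8c6=7.
Step 39. [r6c2∈{1}] only 1 remains possible at r6c2. So r6c2=1.
Step 40. [r1c4∈{5}] r1c4 has the single candidate 5, so r1c4=5.
Step 41. [r2c2∈{2}] r2c2 has the single candidate 2, so r2c2=2.
Step 42. [r3c6∈{1}] r3c6 has the single candidate 1. So r3c6=1.
Step 43. [r3c5∈{3}] nothing but 3 survives at r3c5. So r3c5=3.
Step 44. [r2c1∈{4}] only 4 remains possible at r2c1. So r2c1=4.
Step 45. [r5c4∈{8}] r5c4's peers cover all but 8 ⇒ r5c4=8.

Answer: 6 3 1 5 4 8 2 9 7 / 4 2 8 7 6 9 1 5 3 / 7 9 5 2 3 1 8 6 4 / 3 8 6 1 9 4 5 7 2 / 5 4 2 8 7 6 3 1 9 / 9 1 7 3 2 5 6 4 8 / 8 6 4 9 1 3 7 2 5 / 2 5 9 6 8 7 4 3 1 / 1 7 3 4 5 2 9 8 6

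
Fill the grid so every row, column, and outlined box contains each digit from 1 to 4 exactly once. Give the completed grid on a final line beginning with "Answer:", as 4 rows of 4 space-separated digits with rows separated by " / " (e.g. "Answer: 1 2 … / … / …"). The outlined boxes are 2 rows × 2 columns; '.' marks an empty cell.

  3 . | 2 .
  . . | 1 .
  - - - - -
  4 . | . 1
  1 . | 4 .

Step 1. [r3c2∈{2,3}] r3c2 is the only open cell in row 3 admitting 2. So r3c2=2.
Step 2. [r2c2∈{4}] nothing but 4 survives at r2c2. So r2c2=4.
Step 3. [r3c3∈{3}] only 3 remains possible at r3c3 ⇒ r3c3=3.
Step 4. [r1c4∈{4}] r1c4 has the single candidate 4. So r1c4=4.
Step 5. [r4c4∈{2}] r4c4 is down to just 2, so r4c4=2.
Step 6. [r4c2∈{3}] nothing but 3 survives at r4c2, so r4c2=3.
Step 7. [r1c2∈{1}] nothing but 1 survives at r1c2 ⇒ r1c2=1.
Step 8. [r2c1∈{2}] nothing but 2 survives at r2c1 ⇒ r2c1=2.
Step 9. [r2c4∈{3}] only 3 remains possible at r2c4. So r2c4=3.

Answer: 3 1 2 4 / 2 4 1 3 / 4 2 3 1 / 1 3 4 2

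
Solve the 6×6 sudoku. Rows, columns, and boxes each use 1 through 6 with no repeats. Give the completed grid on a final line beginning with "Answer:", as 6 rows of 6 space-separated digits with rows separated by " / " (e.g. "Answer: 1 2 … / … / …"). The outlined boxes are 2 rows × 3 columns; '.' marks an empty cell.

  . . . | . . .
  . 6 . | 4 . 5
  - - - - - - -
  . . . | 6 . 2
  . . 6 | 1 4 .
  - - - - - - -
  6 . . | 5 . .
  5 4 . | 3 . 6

Step 1. [r1c4∈{2}] r1c4 is down to just 2 ⇒ r1c4=2.
Step 2. [r4c2∈{2,3,5}] in row 4, 5 fits only at r4c2 ⇒ r4c2=5.
Step 3. [r5c2∈{1,2,3}] col 2 places 2 nowhere but r5c2. So r5c2=2.
Step 4. [r5c5∈{1}] nothing but 1 survives at r5c5. So r5c5=1.
Step 5. [r2c5∈{3}] r2c5 has the single candidate 3 ⇒ r2c5=3.
Step 6. [r1c3∈{1,3,4,5}] across row 1, 5 lands solely at r1c3 ⇒ r1c3=5.
Step 7. [r3c3∈{1,3,4}] 4 has one home in col 3: r3c3, so r3c3=4.
Step 8. [r4c1∈{2,3}] across row 4, 2 lands solely at r4c1. So r4c1=2.
Step 9. [r2c1∈{1}] r2c1 has the single candidate 1, so r2c1=1.
Step 10. [r1c2∈{3}] r1c2 has the single candidate 3. So r1c2=3.
Step 11. [r2c3∈{2}] r2c3 is down to just 2 ⇒ r2c3=2.
Step 12. [r3c1∈{3}] r3c1's peers cover all but 3, so r3c1=3.
Step 13. [r1c1∈{4}] r1c1's peers cover all but 4, so r1c1=4.
Step 14. [r3c5∈{5}] r3c5 has the single candidate 5, so r3c5=5.
Step 15. [r1c6∈{1}] only 1 remains possible at r1c6, so r1c6=1.
Step 16. [r5c3∈{3}] r5c3 has the single candidate 3, so r5c3=3.
Step 17. [r3c2∈{1}] nothing but 1 survives at r3c2. So r3c2=1.
Step 18. [r1c5∈{6}] nothing but 6 survives at r1c5. So r1c5=6.
Step 19. [r4c6∈{3}] only 3 remains possible at r4c6, so r4c6=3.
Step 20. [r5c6∈{4}] r5c6 is down to just 4, so r5c6=4.
Step 21. [r6c5∈{2}] r6c5 has the single candidate 2, so r6c5=2.
Step 22. [r6c3∈{1}] r6c3's peers cover all but 1. So r6c3=1.

Answer: 4 3 5 2 6 1 / 1 6 2 4 3 5 / 3 1 4 6 5 2 / 2 5 6 1 4 3 / 6 2 3 5 1 4 / 5 4 1 3 2 6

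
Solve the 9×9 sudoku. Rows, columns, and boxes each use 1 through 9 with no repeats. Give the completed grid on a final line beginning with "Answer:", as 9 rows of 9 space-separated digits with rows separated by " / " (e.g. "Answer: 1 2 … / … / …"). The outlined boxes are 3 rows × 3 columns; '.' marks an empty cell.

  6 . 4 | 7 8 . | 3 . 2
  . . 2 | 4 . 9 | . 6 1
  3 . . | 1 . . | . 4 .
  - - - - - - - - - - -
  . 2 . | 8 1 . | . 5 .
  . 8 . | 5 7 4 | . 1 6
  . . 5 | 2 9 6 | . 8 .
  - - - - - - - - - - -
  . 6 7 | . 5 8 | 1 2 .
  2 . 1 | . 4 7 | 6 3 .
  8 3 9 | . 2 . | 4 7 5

Step 1. [r6c7∈{7}] r6c7's peers cover all but 7 ⇒ r6c7=7.
Step 2. [r2c1∈{5,7}] col 1 places 5 nowhere but r2c1. So r2c1=5.
Step 3. [r4c7∈{9}] nothing but 9 survives at r4c7. So r4c7=9.
Step 4. [r6c2∈{1,4}] in col 2, 4 fits only at r6c2 ⇒ r6c2=4.
Step 5. [r7c9∈{9}] nothing but 9 survives at r7c9, so r7c9=9.
Step 6. [r2c7∈{8}] only 8 remains possible at r2c7. So r2c7=8.
Step 7. [r4c6∈{3}] r4c6 has the single candidate 3. So r4c6=3.
Step 8. [r3c2∈{7,9}] in row 3, 9 fits only at r3c2, so r3c2=9.
Step 9. [r3c6∈{2,5}] row 3 places 2 nowhere but r3c6. So r3c6=2.
Step 10. [r5c1∈{9}] r5c1's peers cover all but 9 ⇒ r5c1=9.
Step 11. [r7c1∈{4}] only 4 remains possible at r7c1. So r7c1=4.
Step 12. [r9c4∈{6}] r9c4's peers cover all but 6, so r9c4=6.
Step 13. [r3c7∈{5}] r3c7 is down to just 5, so r3c7=5.
Step 14. [r7c4∈{3}] only 3 remains possible at r7c4, so r7c4=3.
Step 15. [r8c2∈{5}] r8c2's peers cover all but 5, so r8c2=5.
Step 16. [r4c9∈{4}] only 4 remains possible at r4c9, so r4c9=4.
Step 17. [r1c8∈{9}] r1c8 is down to just 9 ⇒ r1c8=9.
Step 18. [r6c1∈{1}] r6c1 has the single candidate 1, so r6c1=1.
Step 19. [r2c5∈{3}] nothing but 3 survives at r2c5, so r2c5=3.
Step 20. [r6c9∈{3}] r6c9's peers cover all but 3 ⇒ r6c9=3.
Step 21. [r4c1∈{7}] r4c1's peers cover all but 7. So r4c1=7.
Step 22. [r9c6∈{1}] only 1 remains possible at r9c6. So r9c6=1.
Step 23. [r3c3∈{8}] r3c3's peers cover all but 8. So r3c3=8.
Step 24. [r4c3∈{6}] r4c3's peers cover all but 6 ⇒ r4c3=6.
Step 25. [r1c6∈{5}] only 5 remains possible at r1c6. So r1c6=5.
Step 26. [r3c5∈{6}] nothing but 6 survives at r3c5. So r3c5=6.
Step 27. [r3c9∈{7}] nothing but 7 survives at r3c9, so r3c9=7.
Step 28. [r5c7∈{2}] only 2 remains possible at r5c7, so r5c7=2.
Step 29. [r2c2∈{7}] r2c2 is down to just 7 ⇒ r2c2=7.
Step 30. [r8c9∈{8}] r8c9 is down to just 8. So r8c9=8.
Step 31. [r8c4∈{9}] only 9 remains possible at r8c4 ⇒ r8c4=9.
Step 32. [r5c3∈{3}] r5c3's peers cover all but 3, so r5c3=3.
Step 33. [r1c2∈{1}] nothing but 1 survives at r1c2. So r1c2=1.

Answer: 6 1 4 7 8 5 3 9 2 / 5 7 2 4 3 9 8 6 1 / 3 9 8 1 6 2 5 4 7 / 7 2 6 8 1 3 9 5 4 / 9 8 3 5 7 4 2 1 6 / 1 4 5 2 9 6 7 8 3 / 4 6 7 3 5 8 1 2 9 / 2 5 1 9 4 7 6 3 8 / 8 3 9 6 2 1 4 7 5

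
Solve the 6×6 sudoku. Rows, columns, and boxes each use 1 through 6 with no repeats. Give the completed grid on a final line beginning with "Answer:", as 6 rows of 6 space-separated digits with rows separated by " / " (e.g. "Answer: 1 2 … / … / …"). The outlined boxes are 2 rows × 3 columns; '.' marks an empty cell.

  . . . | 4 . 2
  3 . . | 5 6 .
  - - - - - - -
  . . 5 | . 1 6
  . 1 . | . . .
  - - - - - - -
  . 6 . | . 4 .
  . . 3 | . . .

Step 1. [r4c6∈{3,4,5}] in col 6, 4 fits only at r4c6. So r4c6=4.
Step 2. [r4c5∈{2,3,5}] across row 4, 5 lands solely at r4c5 ⇒ r4c5=5.
Step 3. [r6c5∈{2}] r6c5 has the single candidate 2, so r6c5=2.
Step 4. [r2c6∈{1}] r2c6 has the single candidate 1, so r2c6=1.
Step 5. [r3c2∈{2,3,4}] 3 has one home in col 2: r3c2. So r3c2=3.
Step 6. [r6c6∈{5}] r6c6 has the single candidate 5 ⇒ r6c6=5.
Step 7. [r5c1∈{1,2,5}] across row 5, 5 lands solely at r5c1 ⇒ r5c1=5.
Step 8. [r5c3∈{1,2}] r5c3 is the only open cell in row 5 admitting 2. So r5c3=2.
Step 9. [r6c1∈{1,4}] in box 5, 1 fits only at r6c1, so r6c1=1.
Step 10. [r4c3∈{6}] r4c3 is down to just 6 ⇒ r4c3=6.
Step 11. [r3c4∈{2}] r3c4 has the single candidate 2 ⇒ r3c4=2.
Step 12. [r5c4∈{1,3}] row 5 places 1 nowhere but r5c4 ⇒ r5c4=1.
Step 13. [r6c2∈{4}] nothing but 4 survives at r6c2 ⇒ r6c2=4.
Step 14. [r4c4∈{3}] r4c4 is down to just 3, so r4c4=3.
Step 15. [r4c1∈{2}] r4c1 has the single candidate 2, so r4c1=2.
Step 16. [r1c5∈{3}] r1c5's peers cover all but 3. So r1c5=3.
Step 17. [r5c6∈{3}] r5c6's peers cover all but 3, so r5c6=3.
Step 18. [r6c4∈{6}] r6c4 is down to just 6 ⇒ r6c4=6.
Step 19. [r2c3∈{4}] r2c3's peers cover all but 4 ⇒ r2c3=4.
Step 20. [r1c2∈{5}] r1c2's peers cover all but 5. So r1c2=5.
Step 21. [r3c1∈{4}] nothing but 4 survives at r3c1, so r3c1=4.
Step 22. [r2c2∈{2}] r2c2 has the single candidate 2 ⇒ r2c2=2.
Step 23. [r1c1∈{6}] r1c1 has the single candidate 6, so r1c1=6.
Step 24. [r1c3∈{1}] only 1 remains possible at r1c3, so r1c3=1.

Answer: 6 5 1 4 3 2 / 3 2 4 5 6 1 / 4 3 5 2 1 6 / 2 1 6 3 5 4 / 5 6 2 1 4 3 / 1 4 3 6 2 5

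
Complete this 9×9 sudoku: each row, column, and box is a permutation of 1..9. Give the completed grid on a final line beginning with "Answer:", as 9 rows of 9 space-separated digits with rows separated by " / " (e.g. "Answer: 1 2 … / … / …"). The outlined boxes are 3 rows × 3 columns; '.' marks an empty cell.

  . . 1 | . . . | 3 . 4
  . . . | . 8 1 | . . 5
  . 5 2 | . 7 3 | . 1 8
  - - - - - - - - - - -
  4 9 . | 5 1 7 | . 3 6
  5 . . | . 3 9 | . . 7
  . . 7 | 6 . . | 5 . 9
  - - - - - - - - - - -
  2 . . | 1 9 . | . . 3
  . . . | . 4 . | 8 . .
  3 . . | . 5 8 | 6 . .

Step 1. [r3c1∈{6,9}] across row 3, 6 lands solely at r3c1 ⇒ r3c1=6.
Step 2. [r4c3∈{8}] r4c3's peers cover all but 8, so r4c3=8.
Step 3. [r6c5∈{2}] nothing but 2 survives at r6c5 ⇒ r6c5=2.
Step 4. [r7c6∈{6}] only 6 remains possible at r7c6. So r7c6=6.
Step 5. [r8c6∈{2}] only 2 remains possible at r8c6 ⇒ r8c6=2.
Step 6. [r2c8∈{2,6,7,9}] in row 2, 6 fits only at r2c8, so r2c8=6.
Step 7. [r5c2∈{1,2,6}] across col 2, 2 lands solely at r5c2, so r5c2=2.
Step 8. [r1c1∈{7,8,9}] r1c1 is the only open cell in col 1 admitting 8, so r1c1=8.
Step 9. [r1c2∈{7}] r1c2 is down to just 7, so r1c2=7.
Step 10. [r8c1∈{1,7,9}] col 1 places 7 nowhere but r8c1. So r8c1=7.
Step 11. [r3c4∈{4,9}] across row 3, 4 lands solely at r3c4 ⇒ r3c4=4.
Step 12. [r2c1∈{9}] only 9 remains possible at r2c1, so r2c1=9.
Step 13. [r6c8∈{4,8}] in row 6, 8 fits only at r6c8, so r6c8=8.
Step 14. [r5c8∈{4}] r5c8 is down to just 4 ⇒ r5c8=4.
Step 15. [r7c7∈{4,7}] col 7 places 4 nowhere but r7c7, so r7c7=4.
Step 16. [r2c3∈{3,4}] r2c3 is the only open cell in col 3 admitting 3. So r2c3=3.
Step 17. [r8c2∈{1,6}] across col 2, 6 lands solely at r8c2, so r8c2=6.
Step 18. [r9c2∈{1,4}] 1 has one home in box 7: r9c2 ⇒ r9c2=1.
Step 19. [r1c4∈{2,9}] in col 4, 9 fits only at r1c4. So r1c4=9.
Step 20. [r7c8∈{5,7}] in row 7, 7 fits only at r7c8. So r7c8=7.
Step 21. [r1c8∈{2}] r1c8's peers cover all but 2. So r1c8=2.
Step 22. [r9c8∈{9}] r9c8's peers cover all but 9, so r9c8=9.
Step 23. [r8c8∈{5}] r8c8 is down to just 5. So r8c8=5.
Step 24. [r6c2∈{3}] r6c2 has the single candidate 3 ⇒ r6c2=3.
Step 25. [r5c4∈{8}] r5c4's peers cover all but 8, so r5c4=8.
Step 26. [r9c3∈{4}] nothing but 4 survives at r9c3 ⇒ r9c3=4.
Step 27. [r5c7∈{1}] nothing but 1 survives at r5c7 ⇒ r5c7=1.
Step 28. [r7c2∈{8}] r7c2 is down to just 8. So r7c2=8.
Step 29. [r8c4∈{3}] only 3 remains possible at r8c4. So r8c4=3.
Step 30. [r8c9∈{1}] r8c9 has the single candidate 1. So r8c9=1.
Step 31. [r1c6∈{5}] nothing but 5 survives at r1c6, so r1c6=5.
Step 32. [r7c3∈{5}] nothing but 5 survives at r7c3. So r7c3=5.
Step 33. [r9c9∈{2}] only 2 remains possible at r9c9, so r9c9=2.
Step 34. [r1c5∈{6}] r1c5 is down to just 6 ⇒ r1c5=6.
Step 35. [r9c4∈{7}] only 7 remains possible at r9c4 ⇒ r9c4=7.
Step 36. [r2c7∈{7}] r2c7's peers cover all but 7. So r2c7=7.
Step 37. [r3c7∈{9}] r3c7 has the single candidate 9 ⇒ r3c7=9.
Step 38. [r8c3∈{9}] r8c3 is down to just 9. So r8c3=9.
Step 39. [r6c1∈{1}] r6c1 has the single candidate 1, so r6c1=1.
Step 40. [r4c7∈{2}] nothing but 2 survives at r4c7 ⇒ r4c7=2.
Step 41. [r2c2∈{4}] only 4 remains possible at r2c2, so r2c2=4.
Step 42. [r5c3∈{6}] only 6 remains possible at r5c3, so r5c3=6.
Step 43. [r6c6∈{4}] only 4 remains possible at r6c6 ⇒ r6c6=4.
Step 44. [r2c4∈{2}] r2c4 is down to just 2 ⇒ r2c4=2.

Answer: 8 7 1 9 6 5 3 2 4 / 9 4 3 2 8 1 7 6 5 / 6 5 2 4 7 3 9 1 8 / 4 9 8 5 1 7 2 3 6 / 5 2 6 8 3 9 1 4 7 / 1 3 7 6 2 4 5 8 9 / 2 8 5 1 9 6 4 7 3 / 7 6 9 3 4 2 8 5 1 / 3 1 4 7 5 8 6 9 2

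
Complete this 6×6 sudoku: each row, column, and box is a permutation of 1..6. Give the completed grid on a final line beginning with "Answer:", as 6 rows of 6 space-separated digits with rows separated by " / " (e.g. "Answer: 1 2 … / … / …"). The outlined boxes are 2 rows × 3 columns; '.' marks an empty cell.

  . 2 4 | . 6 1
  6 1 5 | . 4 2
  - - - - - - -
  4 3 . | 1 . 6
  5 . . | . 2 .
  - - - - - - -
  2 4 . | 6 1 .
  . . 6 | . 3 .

Step 1. [r4c6∈{3,4}] r4c6 is the only open cell in col 6 admitting 3, so r4c6=3.
Step 2. [r6c2∈{5}] only 5 remains possible at r6c2, so r6c2=5.
Step 3. [r2c4∈{3}] nothing but 3 survives at r2c4. So r2c4=3.
Step 4. [r6c4∈{2,4}] across row 6, 2 lands solely at r6c4, so r6c4=2.
Step 5. [r1c1∈{3}] r1c1 is down to just 3 ⇒ r1c1=3.
Step 6. [r4c2∈{6}] r4c2 has the single candidate 6 ⇒ r4c2=6.
Step 7. [r5c3∈{3}] only 3 remains possible at r5c3, so r5c3=3.
Step 8. [r6c1∈{1}] r6c1 is down to just 1 ⇒ r6c1=1.
Step 9. [r4c4∈{4}] only 4 remains possible at r4c4 ⇒ r4c4=4.
Step 10. [r5c6∈{5}] nothing but 5 survives at r5c6. So r5c6=5.
Step 11. [r4c3∈{1}] r4c3 is down to just 1. So r4c3=1.
Step 12. [r6c6∈{4}] r6c6 has the single candidate 4 ⇒ r6c6=4.
Step 13. [r3c3∈{2}] r3c3 is down to just 2 ⇒ r3c3=2.
Step 14. [r3c5∈{5}] r3c5 is down to just 5, so r3c5=5.
Step 15. [r1c4∈{5}] r1c4 is down to just 5 ⇒ r1c4=5.

Answer: 3 2 4 5 6 1 / 6 1 5 3 4 2 / 4 3 2 1 5 6 / 5 6 1 4 2 3 / 2 4 3 6 1 5 / 1 5 6 2 3 4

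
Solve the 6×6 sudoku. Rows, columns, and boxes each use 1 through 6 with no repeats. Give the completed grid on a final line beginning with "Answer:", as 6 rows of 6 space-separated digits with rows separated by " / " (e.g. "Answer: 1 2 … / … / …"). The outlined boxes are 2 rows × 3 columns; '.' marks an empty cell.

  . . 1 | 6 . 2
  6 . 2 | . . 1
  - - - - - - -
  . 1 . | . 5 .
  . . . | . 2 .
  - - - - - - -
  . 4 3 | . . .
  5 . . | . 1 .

Step 1. [r6c3∈{6}] nothing but 6 survives at r6c3, so r6c3=6.
Step 2. [r3c3∈{4}] only 4 remains possible at r3c3. So r3c3=4.
Step 3. [r3c4∈{3}] r3c4 is down to just 3 ⇒ r3c4=3.
Step 4. [r2c4∈{4,5}] r2c4 is the only open cell in box 2 admitting 5 ⇒ r2c4=5.
Step 5. [r2c2∈{3}] r2c2's peers cover all but 3 ⇒ r2c2=3.
Step 6. [r3c6∈{6}] r3c6 is down to just 6 ⇒ r3c6=6.
Step 7. [r5c4∈{2}] nothing but 2 survives at r5c4, so r5c4=2.
Step 8. [r6c4∈{4}] only 4 remains possible at r6c4. So r6c4=4.
Step 9. [r2c5∈{4}] nothing but 4 survives at r2c5, so r2c5=4.
Step 10. [r1c2∈{5}] nothing but 5 survives at r1c2 ⇒ r1c2=5.
Step 11. [r4c3∈{5}] only 5 remains possible at r4c3, so r4c3=5.
Step 12. [r5c6∈{5}] nothing but 5 survives at r5c6 ⇒ r5c6=5.
Step 13. [r4c2∈{6}] nothing but 6 survives at r4c2, so r4c2=6.
Step 14. [r5c1∈{1}] r5c1's peers cover all but 1. So r5c1=1.
Step 15. [r6c2∈{2}] r6c2's peers cover all but 2 ⇒ r6c2=2.
Step 16. [r6c6∈{3}] nothing but 3 survives at r6c6, so r6c6=3.
Step 17. [r4c4∈{1}] r4c4 has the single candidate 1 ⇒ r4c4=1.
Step 18. [r5c5∈{6}] r5c5 has the single candidate 6, so r5c5=6.
Step 19. [r1c1∈{4}] r1c1 has the single candidate 4, so r1c1=4.
Step 20. [r3c1∈{2}] r3c1 is down to just 2. So r3c1=2.
Step 21. [r4c1∈{3}] r4c1 has the single candidate 3. So r4c1=3.
Step 22. [r4c6∈{4}] only 4 remains possible at r4c6 ⇒ r4c6=4.
Step 23. [r1c5∈{3}] nothing but 3 survives at r1c5, so r1c5=3.

Answer: 4 5 1 6 3 2 / 6 3 2 5 4 1 / 2 1 4 3 5 6 / 3 6 5 1 2 4 / 1 4 3 2 6 5 / 5 2 6 4 1 3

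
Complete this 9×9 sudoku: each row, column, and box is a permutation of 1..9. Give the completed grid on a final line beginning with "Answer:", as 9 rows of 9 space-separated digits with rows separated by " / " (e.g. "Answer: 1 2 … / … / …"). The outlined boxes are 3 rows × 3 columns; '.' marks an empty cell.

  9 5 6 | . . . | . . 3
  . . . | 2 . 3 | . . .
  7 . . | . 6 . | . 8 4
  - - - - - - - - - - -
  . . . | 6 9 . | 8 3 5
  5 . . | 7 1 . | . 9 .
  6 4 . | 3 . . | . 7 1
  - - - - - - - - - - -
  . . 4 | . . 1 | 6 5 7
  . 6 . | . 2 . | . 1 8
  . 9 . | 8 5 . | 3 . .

Step 1. [r6c7∈{2}] r6c7's peers cover all but 2, so r6c7=2.
Step 2. [r8c7∈{4,9}] box 9 places 9 nowhere but r8c7, so r8c7=9.
Step 3. [r4c6∈{2,4}] row 4 places 4 nowhere but r4c6 ⇒ r4c6=4.
Step 4. [r6c5∈{8}] r6c5's peers cover all but 8 ⇒ r6c5=8.
Step 5. [r3c4∈{1,5,9}] r3c4 is the only open cell in col 4 admitting 5 ⇒ r3c4=5.
Step 6. [r3c7∈{1}] nothing but 1 survives at r3c7. So r3c7=1.
Step 7. [r8c1∈{3}] only 3 remains possible at r8c1. So r8c1=3.
Step 8. [r4c2∈{1,2,7}] across col 2, 7 lands solely at r4c2. So r4c2=7.
Step 9. [r8c6∈{7}] only 7 remains possible at r8c6. So r8c6=7.
Step 10. [r9c9∈{2}] nothing but 2 survives at r9c9 ⇒ r9c9=2.
Step 11. [r2c1∈{1,4,8}] 4 has one home in col 1: r2c1. So r2c1=4.
Step 12. [r5c6∈{2}] r5c6's peers cover all but 2, so r5c6=2.
Step 13. [r7c1∈{2,8}] across col 1, 8 lands solely at r7c1. So r7c1=8.
Step 14. [r1c5∈{4,7}] r1c5 is the only open cell in col 5 admitting 4 ⇒ r1c5=4.
Step 15. [r2c2∈{1,8}] 1 has one home in col 2: r2c2, so r2c2=1.
Step 16. [r5c2∈{3,8}] r5c2 is the only open cell in col 2 admitting 8 ⇒ r5c2=8.
Step 17. [r4c1∈{1,2}] col 1 places 2 nowhere but r4c1. So r4c1=2.
Step 18. [r3c2∈{2,3}] col 2 places 3 nowhere but r3c2 ⇒ r3c2=3.
Step 19. [r2c5∈{7}] r2c5 is down to just 7 ⇒ r2c5=7.
Step 20. [r4c3∈{1}] r4c3 is down to just 1, so r4c3=1.
Step 21. [r2c9∈{6,9}] across row 2, 9 lands solely at r2c9. So r2c9=9.
Step 22. [r7c5∈{3}] r7c5's peers cover all but 3 ⇒ r7c5=3.
Step 23. [r1c4∈{1}] r1c4's peers cover all but 1. So r1c4=1.
Step 24. [r7c2∈{2}] r7c2 has the single candidate 2, so r7c2=2.
Step 25. [r5c9∈{6}] r5c9 has the single candidate 6. So r5c9=6.
Step 26. [r9c1∈{1}] only 1 remains possible at r9c1 ⇒ r9c1=1.
Step 27. [r8c4∈{4}] r8c4 has the single candidate 4 ⇒ r8c4=4.
Step 28. [r2c7∈{5}] r2c7's peers cover all but 5 ⇒ r2c7=5.
Step 29. [r5c3∈{3}] r5c3 is down to just 3 ⇒ r5c3=3.
Step 30. [r9c3∈{7}] r9c3 has the single candidate 7, so r9c3=7.
Step 31. [r6c3∈{9}] r6c3's peers cover all but 9, so r6c3=9.
Step 32. [r1c6∈{8}] r1c6's peers cover all but 8 ⇒ r1c6=8.
Step 33. [r9c8∈{4}] nothing but 4 survives at r9c8 ⇒ r9c8=4.
Step 34. [r2c8∈{6}] r2c8 is down to just 6 ⇒ r2c8=6.
Step 35. [r1c7∈{7}] r1c7 has the single candidate 7, so r1c7=7.
Step 36. [r7c4∈{9}] r7c4 has the single candidate 9. So r7c4=9.
Step 37. [r1c8∈{2}] nothing but 2 survives at r1c8 ⇒ r1c8=2.
Step 38. [r3c3∈{2}] r3c3's peers cover all but 2 ⇒ r3c3=2.
Step 39. [r2c3∈{8}] r2c3 has the single candidate 8, so r2c3=8.
Step 40. [r6c6∈{5}] only 5 remains possible at r6c6. So r6c6=5.
Step 41. [r9c6∈{6}] nothing but 6 survives at r9c6. So r9c6=6.
Step 42. [r8c3∈{5}] r8c3's peers cover all but 5 ⇒ r8c3=5.
Step 43. [r3c6∈{9}] r3c6 is down to just 9. So r3c6=9.
Step 44. [r5c7∈{4}] r5c7's peers cover all but 4, so r5c7=4.

Answer: 9 5 6 1 4 8 7 2 3 / 4 1 8 2 7 3 5 6 9 / 7 3 2 5 6 9 1 8 4 / 2 7 1 6 9 4 8 3 5 / 5 8 3 7 1 2 4 9 6 / 6 4 9 3 8 5 2 7 1 / 8 2 4 9 3 1 6 5 7 / 3 6 5 4 2 7 9 1 8 / 1 9 7 8 5 6 3 4 2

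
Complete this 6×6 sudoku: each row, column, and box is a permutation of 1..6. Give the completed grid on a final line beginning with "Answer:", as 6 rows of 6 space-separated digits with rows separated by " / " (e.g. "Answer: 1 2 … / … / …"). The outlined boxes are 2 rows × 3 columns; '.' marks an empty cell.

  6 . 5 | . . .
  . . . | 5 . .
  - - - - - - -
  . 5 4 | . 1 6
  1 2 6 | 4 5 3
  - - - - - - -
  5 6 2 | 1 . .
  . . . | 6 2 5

Step 1. [r1c4∈{2,3}] across col 4, 3 lands solely at r1c4 ⇒ r1c4=3.
Step 2. [r1c5∈{4}] only 4 remains possible at r1c5. So r1c5=4.
Step 3. [r1c2∈{1}] r1c2 is down to just 1, so r1c2=1.
Step 4. [r2c3∈{3}] r2c3's peers cover all but 3 ⇒ r2c3=3.
Step 5. [r6c2∈{3,4}] across col 2, 3 lands solely at r6c2 ⇒ r6c2=3.
Step 6. [r2c1∈{2,4}] across col 1, 2 lands solely at r2c1 ⇒ r2c1=2.
Step 7. [r1c6∈{2}] only 2 remains possible at r1c6 ⇒ r1c6=2.
Step 8. [r5c6∈{4}] only 4 remains possible at r5c6 ⇒ r5c6=4.
Step 9. [r2c5∈{6}] r2c5 is down to just 6. So r2c5=6.
Step 10. [r6c3∈{1}] only 1 remains possible at r6c3. So r6c3=1.
Step 11. [r3c4∈{2}] r3c4's peers cover all but 2, so r3c4=2.
Step 12. [r5c5∈{3}] only 3 remains possible at r5c5. So r5c5=3.
Step 13. [r3c1∈{3}] nothing but 3 survives at r3c1. So r3c1=3.
Step 14. [r2c6∈{1}] r2c6 is down to just 1, so r2c6=1.
Step 15. [r6c1∈{4}] only 4 remains possible at r6c1. So r6c1=4.
Step 16. [r2c2∈{4}] only 4 remains possible at r2c2 ⇒ r2c2=4.

Answer: 6 1 5 3 4 2 / 2 4 3 5 6 1 / 3 5 4 2 1 6 / 1 2 6 4 5 3 / 5 6 2 1 3 4 / 4 3 1 6 2 5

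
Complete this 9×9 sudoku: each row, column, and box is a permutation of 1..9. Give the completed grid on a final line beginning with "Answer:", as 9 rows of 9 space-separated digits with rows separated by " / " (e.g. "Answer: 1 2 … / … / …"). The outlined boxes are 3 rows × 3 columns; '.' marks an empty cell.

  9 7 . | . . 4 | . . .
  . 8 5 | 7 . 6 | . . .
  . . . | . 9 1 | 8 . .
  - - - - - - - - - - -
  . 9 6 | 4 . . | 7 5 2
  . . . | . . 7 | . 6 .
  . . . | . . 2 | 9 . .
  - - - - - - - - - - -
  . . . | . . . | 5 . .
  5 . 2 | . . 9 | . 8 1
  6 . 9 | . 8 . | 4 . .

Step 1. [r7c6∈{3}] r7c6 has the single candidate 3, so r7c6=3.
Step 2. [r1c4∈{2,3,5,8}] in row 1, 8 fits only at r1c4. So r1c4=8.
Step 3. [r8c4∈{6}] nothing but 6 survives at r8c4. So r8c4=6.
Step 4. [r8c7∈{3}] only 3 remains possible at r8c7 ⇒ r8c7=3.
Step 5. [r5c7∈{1}] nothing but 1 survives at r5c7, so r5c7=1.
Step 6. [r8c2∈{4}] r8c2's peers cover all but 4, so r8c2=4.
Step 7. [r2c7∈{2}] r2c7 has the single candidate 2 ⇒ r2c7=2.
Step 8. [r2c5∈{3}] r2c5 is down to just 3, so r2c5=3.
Step 9. [r4c1∈{1,3,8}] r4c1 is the only open cell in row 4 admitting 3, so r4c1=3.
Step 10. [r7c2∈{1}] only 1 remains possible at r7c2 ⇒ r7c2=1.
Step 11. [r5c5∈{5}] only 5 remains possible at r5c5, so r5c5=5.
Step 12. [r7c4∈{2}] nothing but 2 survives at r7c4. So r7c4=2.
Step 13. [r9c9∈{7}] nothing but 7 survives at r9c9, so r9c9=7.
Step 14. [r7c9∈{6,9}] 6 has one home in row 7: r7c9. So r7c9=6.
Step 15. [r2c9∈{4,9}] col 9 places 9 nowhere but r2c9. So r2c9=9.
Step 16. [r9c4∈{1,5}] row 9 places 1 nowhere but r9c4 ⇒ r9c4=1.
Step 17. [r6c4∈{3}] r6c4's peers cover all but 3, so r6c4=3.
Step 18. [r6c8∈{4}] r6c8 has the single candidate 4, so r6c8=4.
Step 19. [r3c9∈{3,4,5}] col 9 places 4 nowhere but r3c9. So r3c9=4.
Step 20. [r3c3∈{3}] r3c3 is down to just 3, so r3c3=3.
Step 21. [r6c9∈{8}] r6c9 is down to just 8 ⇒ r6c9=8.
Step 22. [r1c3∈{1}] r1c3 has the single candidate 1 ⇒ r1c3=1.
Step 23. [r5c2∈{2}] nothing but 2 survives at r5c2 ⇒ r5c2=2.
Step 24. [r5c3∈{4,8}] across col 3, 4 lands solely at r5c3 ⇒ r5c3=4.
Step 25. [r7c3∈{7,8}] across col 3, 8 lands solely at r7c3. So r7c3=8.
Step 26. [r7c1∈{7}] only 7 remains possible at r7c1 ⇒ r7c1=7.
Step 27. [r1c9∈{3,5}] r1c9 is the only open cell in row 1 admitting 5, so r1c9=5.
Step 28. [r6c5∈{1,6}] across row 6, 6 lands solely at r6c5 ⇒ r6c5=6.
Step 29. [r4c5∈{1}] r4c5's peers cover all but 1. So r4c5=1.
Step 30. [r2c8∈{1}] only 1 remains possible at r2c8 ⇒ r2c8=1.
Step 31. [r6c3∈{7}] r6c3 is down to just 7 ⇒ r6c3=7.
Step 32. [r1c7∈{6}] r1c7 is down to just 6 ⇒ r1c7=6.
Step 33. [r5c4∈{9}] nothing but 9 survives at r5c4, so r5c4=9.
Step 34. [r9c2∈{3}] only 3 remains possible at r9c2. So r9c2=3.
Step 35. [r9c6∈{5}] r9c6 is down to just 5, so r9c6=5.
Step 36. [r5c9∈{3}] only 3 remains possible at r5c9 ⇒ r5c9=3.
Step 37. [r1c5∈{2}] r1c5 is down to just 2 ⇒ r1c5=2.
Step 38. [r4c6∈{8}] r4c6's peers cover all but 8 ⇒ r4c6=8.
Step 39. [r3c8∈{7}] only 7 remains possible at r3c8. So r3c8=7.
Step 40. [r9c8∈{2}] r9c8 is down to just 2 ⇒ r9c8=2.
Step 41. [r6c1∈{1}] r6c1 has the single candidate 1. So r6c1=1.
Step 42. [r5c1∈{8}] r5c1 is down to just 8, so r5c1=8.
Step 43. [r7c8∈{9}] nothing but 9 survives at r7c8 ⇒ r7c8=9.
Step 44. [r3c1∈{2}] only 2 remains possible at r3c1 ⇒ r3c1=2.
Step 45. [r3c4∈{5}] only 5 remains possible at r3c4. So r3c4=5.
Step 46. [r2c1∈{4}] nothing but 4 survives at r2c1. So r2c1=4.
Step 47. [r8c5∈{7}] r8c5's peers cover all but 7, so r8c5=7.
Step 48. [r1c8∈{3}] r1c8's peers cover all but 3 ⇒ r1c8=3.
Step 49. [r6c2∈{5}] r6c2's peers cover all but 5 ⇒ r6c2=5.
Step 50. [r3c2∈{6}] r3c2's peers cover all but 6 ⇒ r3c2=6.
Step 51. [r7c5∈{4}] r7c5's peers cover all but 4 ⇒ r7c5=4.

Answer: 9 7 1 8 2 4 6 3 5 / 4 8 5 7 3 6 2 1 9 / 2 6 3 5 9 1 8 7 4 / 3 9 6 4 1 8 7 5 2 / 8 2 4 9 5 7 1 6 3 / 1 5 7 3 6 2 9 4 8 / 7 1 8 2 4 3 5 9 6 / 5 4 2 6 7 9 3 8 1 / 6 3 9 1 8 5 4 2 7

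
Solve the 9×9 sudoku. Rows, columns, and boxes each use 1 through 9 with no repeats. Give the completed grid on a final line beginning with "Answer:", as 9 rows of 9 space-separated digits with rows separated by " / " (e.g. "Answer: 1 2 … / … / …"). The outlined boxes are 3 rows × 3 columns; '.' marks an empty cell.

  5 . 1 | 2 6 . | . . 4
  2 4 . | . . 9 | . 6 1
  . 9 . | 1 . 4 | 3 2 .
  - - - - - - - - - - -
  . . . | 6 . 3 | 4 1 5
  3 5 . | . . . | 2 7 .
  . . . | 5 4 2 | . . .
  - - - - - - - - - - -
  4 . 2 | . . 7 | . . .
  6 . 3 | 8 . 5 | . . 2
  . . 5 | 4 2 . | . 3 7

Step 1. [r3c9∈{8}] only 8 remains possible at r3c9. So r3c9=8.
Step 2. [r4c5∈{7,8,9}] 7 has one home in box 5: r4c5, so r4c5=7.
Step 3. [r6c2∈{1,6,7,8}] across col 2, 6 lands solely at r6c2 ⇒ r6c2=6.
Step 4. [r9c1∈{1,8,9}] r9c1 is the only open cell in box 7 admitting 9 ⇒ r9c1=9.
Step 5. [r4c1∈{8}] r4c1 is down to just 8 ⇒ r4c1=8.
Step 6. [r1c8∈{9}] r1c8's peers cover all but 9. So r1c8=9.
Step 7. [r5c4∈{9}] r5c4 has the single candidate 9 ⇒ r5c4=9.
Step 8. [r3c1∈{7}] r3c1 is down to just 7, so r3c1=7.
Step 9. [r2c7∈{5,7}] in box 3, 5 fits only at r2c7 ⇒ r2c7=5.
Step 10. [r1c6∈{8}] nothing but 8 survives at r1c6. So r1c6=8.
Step 11. [r9c6∈{1,6}] across col 6, 6 lands solely at r9c6 ⇒ r9c6=6.
Step 12. [r7c7∈{1,6,8,9}] in col 7, 6 fits only at r7c7 ⇒ r7c7=6.
Step 13. [r7c9∈{9}] r7c9 is down to just 9, so r7c9=9.
Step 14. [r8c7∈{1}] r8c7 has the single candidate 1 ⇒ r8c7=1.
Step 15. [r9c7∈{8}] r9c7 has the single candidate 8, so r9c7=8.
Step 16. [r7c5∈{1,3}] in box 8, 1 fits only at r7c5 ⇒ r7c5=1.
Step 17. [r6c7∈{9}] r6c7 is down to just 9 ⇒ r6c7=9.
Step 18. [r2c5∈{3}] only 3 remains possible at r2c5. So r2c5=3.
Step 19. [r6c9∈{3}] only 3 remains possible at r6c9, so r6c9=3.
Step 20. [r8c8∈{4}] r8c8 is down to just 4. So r8c8=4.
Step 21. [r2c3∈{8}] nothing but 8 survives at r2c3 ⇒ r2c3=8.
Step 22. [r3c3∈{6}] nothing but 6 survives at r3c3. So r3c3=6.
Step 23. [r5c6∈{1}] r5c6 has the single candidate 1 ⇒ r5c6=1.
Step 24. [r7c8∈{5}] r7c8 has the single candidate 5. So r7c8=5.
Step 25. [r8c2∈{7}] r8c2 has the single candidate 7. So r8c2=7.
Step 26. [r2c4∈{7}] r2c4 has the single candidate 7. So r2c4=7.
Step 27. [r5c5∈{8}] r5c5's peers cover all but 8 ⇒ r5c5=8.
Step 28. [r5c9∈{6}] r5c9 has the single candidate 6, so r5c9=6.
Step 29. [r6c3∈{7}] r6c3's peers cover all but 7, so r6c3=7.
Step 30. [r7c4∈{3}] r7c4's peers cover all but 3 ⇒ r7c4=3.
Step 31. [r1c2∈{3}] r1c2 has the single candidate 3, so r1c2=3.
Step 32. [r7c2∈{8}] only 8 remains possible at r7c2 ⇒ r7c2=8.
Step 33. [r9c2∈{1}] r9c2's peers cover all but 1 ⇒ r9c2=1.
Step 34. [r6c1∈{1}] nothing but 1 survives at r6c1 ⇒ r6c1=1.
Step 35. [r6c8∈{8}] r6c8's peers cover all but 8 ⇒ r6c8=8.
Step 36. [r8c5∈{9}] only 9 remains possible at r8c5 ⇒ r8c5=9.
Step 37. [r1c7∈{7}] r1c7's peers cover all but 7. So r1c7=7.
Step 38. [r3c5∈{5}] r3c5's peers cover all but 5 ⇒ r3c5=5.
Step 39. [r4c2∈{2}] r4c2's peers cover all but 2, so r4c2=2.
Step 40. [r4c3∈{9}] r4c3 is down to just 9. So r4c3=9.
Step 41. [r5c3∈{4}] nothing but 4 survives at r5c3 ⇒ r5c3=4.

Answer: 5 3 1 2 6 8 7 9 4 / 2 4 8 7 3 9 5 6 1 / 7 9 6 1 5 4 3 2 8 / 8 2 9 6 7 3 4 1 5 / 3 5 4 9 8 1 2 7 6 / 1 6 7 5 4 2 9 8 3 / 4 8 2 3 1 7 6 5 9 / 6 7 3 8 9 5 1 4 2 / 9 1 5 4 2 6 8 3 7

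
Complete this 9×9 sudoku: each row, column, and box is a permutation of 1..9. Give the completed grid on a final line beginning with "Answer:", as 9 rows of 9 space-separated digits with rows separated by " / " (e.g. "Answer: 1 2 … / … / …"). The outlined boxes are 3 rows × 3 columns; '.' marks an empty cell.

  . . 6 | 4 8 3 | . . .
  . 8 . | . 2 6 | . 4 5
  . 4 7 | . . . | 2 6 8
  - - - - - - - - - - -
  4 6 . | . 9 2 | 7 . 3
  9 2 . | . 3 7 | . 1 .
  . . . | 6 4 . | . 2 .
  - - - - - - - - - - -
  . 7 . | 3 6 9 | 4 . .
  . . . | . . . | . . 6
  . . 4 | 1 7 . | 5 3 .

Step 1. [r4c3∈{1,5,8}] across row 4, 1 lands solely at r4c3, so r4c3=1.
Step 2. [r8c5∈{5}] nothing but 5 survives at r8c5. So r8c5=5.
Step 3. [r3c1∈{1,3,5}] 3 has one home in row 3: r3c1 ⇒ r3c1=3.
Step 4. [r2c1∈{1}] nothing but 1 survives at r2c1, so r2c1=1.
Step 5. [r7c8∈{8}] r7c8 has the single candidate 8, so r7c8=8.
Step 6. [r9c2∈{9}] only 9 remains possible at r9c2. So r9c2=9.
Step 7. [r4c4∈{5,8}] 8 has one home in row 4: r4c4, so r4c4=8.
Step 8. [r1c1∈{2,5}] row 1 places 2 nowhere but r1c1, so r1c1=2.
Step 9. [r8c1∈{8}] nothing but 8 survives at r8c1, so r8c1=8.
Step 10. [r7c9∈{1,2}] across row 7, 1 lands solely at r7c9 ⇒ r7c9=1.
Step 11. [r8c7∈{9}] nothing but 9 survives at r8c7 ⇒ r8c7=9.
Step 12. [r5c4∈{5}] only 5 remains possible at r5c4 ⇒ r5c4=5.
Step 13. [r7c1∈{5}] r7c1's peers cover all but 5. So r7c1=5.
Step 14. [r6c3∈{3,5,8}] in col 3, 5 fits only at r6c3. So r6c3=5.
Step 15. [r8c3∈{2,3}] r8c3 is the only open cell in col 3 admitting 3 ⇒ r8c3=3.
Step 16. [r1c9∈{7,9}] r1c9 is the only open cell in col 9 admitting 7. So r1c9=7.
Step 17. [r2c4∈{7,9}] across row 2, 7 lands solely at r2c4. So r2c4=7.
Step 18. [r3c6∈{1,5}] across row 3, 5 lands solely at r3c6 ⇒ r3c6=5.
Step 19. [r6c7∈{8}] r6c7 is down to just 8 ⇒ r6c7=8.
Step 20. [r5c7∈{6}] r5c7 has the single candidate 6, so r5c7=6.
Step 21. [r6c2∈{3}] r6c2's peers cover all but 3, so r6c2=3.
Step 22. [r5c3∈{8}] only 8 remains possible at r5c3 ⇒ r5c3=8.
Step 23. [r8c4∈{2}] nothing but 2 survives at r8c4 ⇒ r8c4=2.
Step 24. [r7c3∈{2}] nothing but 2 survives at r7c3 ⇒ r7c3=2.
Step 25. [r6c1∈{7}] r6c1's peers cover all but 7. So r6c1=7.
Step 26. [r9c6∈{8}] nothing but 8 survives at r9c6 ⇒ r9c6=8.
Step 27. [r1c2∈{5}] r1c2 has the single candidate 5 ⇒ r1c2=5.
Step 28. [r5c9∈{4}] r5c9's peers cover all but 4, so r5c9=4.
Step 29. [r1c7∈{1}] nothing but 1 survives at r1c7. So r1c7=1.
Step 30. [r2c3∈{9}] r2c3 has the single candidate 9 ⇒ r2c3=9.
Step 31. [r9c1∈{6}] r9c1 has the single candidate 6. So r9c1=6.
Step 32. [r2c7∈{3}] r2c7's peers cover all but 3 ⇒ r2c7=3.
Step 33. [r4c8∈{5}] r4c8's peers cover all but 5, so r4c8=5.
Step 34. [r6c6∈{1}] r6c6 has the single candidate 1 ⇒ r6c6=1.
Step 35. [r8c6∈{4}] r8c6 has the single candidate 4 ⇒ r8c6=4.
Step 36. [r6c9∈{9}] r6c9's peers cover all but 9. So r6c9=9.
Step 37. [r9c9∈{2}] r9c9's peers cover all but 2 ⇒ r9c9=2.
Step 38. [r3c4∈{9}] r3c4 has the single candidate 9. So r3c4=9.
Step 39. [r8c2∈{1}] r8c2's peers cover all but 1. So r8c2=1.
Step 40. [r3c5∈{1}] only 1 remains possible at r3c5, so r3c5=1.
Step 41. [r1c8∈{9}] nothing but 9 survives at r1c8 ⇒ r1c8=9.
Step 42. [r8c8∈{7}] r8c8's peers cover all but 7, so r8c8=7.

Answer: 2 5 6 4 8 3 1 9 7 / 1 8 9 7 2 6 3 4 5 / 3 4 7 9 1 5 2 6 8 / 4 6 1 8 9 2 7 5 3 / 9 2 8 5 3 7 6 1 4 / 7 3 5 6 4 1 8 2 9 / 5 7 2 3 6 9 4 8 1 / 8 1 3 2 5 4 9 7 6 / 6 9 4 1 7 8 5 3 2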